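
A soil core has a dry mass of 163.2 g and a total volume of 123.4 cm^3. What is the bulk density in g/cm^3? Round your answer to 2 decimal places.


Step 1: Identify the formula: BD = dry mass / volume
Step 2: Substitute values: BD = 163.2 / 123.4
Step 3: BD = 1.32 g/cm^3

1.32


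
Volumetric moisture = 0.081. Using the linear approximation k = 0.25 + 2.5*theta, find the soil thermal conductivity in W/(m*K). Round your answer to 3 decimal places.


Step 1: k = 0.25 + 2.5 * theta
Step 2: k = 0.25 + 2.5 * 0.081
Step 3: k = 0.25 + 0.203
Step 4: k = 0.453 W/(m*K)

0.453


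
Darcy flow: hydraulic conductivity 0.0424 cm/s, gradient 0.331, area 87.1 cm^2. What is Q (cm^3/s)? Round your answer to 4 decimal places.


Step 1: Apply Darcy's law: Q = K * i * A
Step 2: Q = 0.0424 * 0.331 * 87.1
Step 3: Q = 1.2224 cm^3/s

1.2224


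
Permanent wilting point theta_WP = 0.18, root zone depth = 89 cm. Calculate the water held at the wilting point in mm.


Step 1: Water (mm) = theta_WP * depth * 10
Step 2: Water = 0.18 * 89 * 10
Step 3: Water = 160.2 mm

160.2


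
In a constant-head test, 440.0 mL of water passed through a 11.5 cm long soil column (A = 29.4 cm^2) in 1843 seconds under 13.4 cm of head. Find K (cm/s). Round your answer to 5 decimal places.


Step 1: K = Q * L / (A * t * h)
Step 2: Numerator = 440.0 * 11.5 = 5060.0
Step 3: Denominator = 29.4 * 1843 * 13.4 = 726068.28
Step 4: K = 5060.0 / 726068.28 = 0.00697 cm/s

0.00697


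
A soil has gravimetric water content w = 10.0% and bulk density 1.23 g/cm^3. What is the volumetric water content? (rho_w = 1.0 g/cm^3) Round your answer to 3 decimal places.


Step 1: theta = (w / 100) * BD / rho_w
Step 2: theta = (10.0 / 100) * 1.23 / 1.0
Step 3: theta = 0.1 * 1.23
Step 4: theta = 0.123

0.123


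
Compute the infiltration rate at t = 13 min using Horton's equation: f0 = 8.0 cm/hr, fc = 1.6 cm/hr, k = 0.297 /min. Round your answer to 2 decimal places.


Step 1: f = fc + (f0 - fc) * exp(-k * t)
Step 2: exp(-0.297 * 13) = 0.021047
Step 3: f = 1.6 + (8.0 - 1.6) * 0.021047
Step 4: f = 1.6 + 6.4 * 0.021047
Step 5: f = 1.73 cm/hr

1.73


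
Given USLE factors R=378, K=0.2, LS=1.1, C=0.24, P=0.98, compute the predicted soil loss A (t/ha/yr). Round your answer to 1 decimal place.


Step 1: A = R * K * LS * C * P
Step 2: R * K = 378 * 0.2 = 75.6
Step 3: (R*K) * LS = 75.6 * 1.1 = 83.16
Step 4: * C * P = 83.16 * 0.24 * 0.98 = 19.6
Step 5: A = 19.6 t/(ha*yr)

19.6


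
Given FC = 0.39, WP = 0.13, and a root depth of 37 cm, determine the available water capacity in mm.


Step 1: Available water = (FC - WP) * depth * 10
Step 2: AW = (0.39 - 0.13) * 37 * 10
Step 3: AW = 0.26 * 37 * 10
Step 4: AW = 96.2 mm

96.2


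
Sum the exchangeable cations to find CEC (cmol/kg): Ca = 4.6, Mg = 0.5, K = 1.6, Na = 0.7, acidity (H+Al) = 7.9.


Step 1: CEC = Ca + Mg + K + Na + (H+Al)
Step 2: CEC = 4.6 + 0.5 + 1.6 + 0.7 + 7.9
Step 3: CEC = 15.3 cmol/kg

15.3


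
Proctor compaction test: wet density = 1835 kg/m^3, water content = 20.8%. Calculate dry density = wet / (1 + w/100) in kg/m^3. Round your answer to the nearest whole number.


Step 1: Dry density = wet density / (1 + w/100)
Step 2: Dry density = 1835 / (1 + 20.8/100)
Step 3: Dry density = 1835 / 1.208
Step 4: Dry density = 1519 kg/m^3

1519


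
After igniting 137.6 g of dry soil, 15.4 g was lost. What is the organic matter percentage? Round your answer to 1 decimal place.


Step 1: OM% = 100 * LOI / sample mass
Step 2: OM = 100 * 15.4 / 137.6
Step 3: OM = 11.2%

11.2


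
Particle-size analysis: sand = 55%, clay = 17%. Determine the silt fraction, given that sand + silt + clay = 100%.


Step 1: sand + silt + clay = 100%
Step 2: silt = 100 - sand - clay
Step 3: silt = 100 - 55 - 17
Step 4: silt = 28%

28


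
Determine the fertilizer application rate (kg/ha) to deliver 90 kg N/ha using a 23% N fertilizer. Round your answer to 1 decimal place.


Step 1: Fertilizer rate = target N / (N content / 100)
Step 2: Rate = 90 / (23 / 100)
Step 3: Rate = 90 / 0.23
Step 4: Rate = 391.3 kg/ha

391.3


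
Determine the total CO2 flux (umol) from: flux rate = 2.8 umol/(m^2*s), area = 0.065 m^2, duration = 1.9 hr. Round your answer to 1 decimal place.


Step 1: Convert time to seconds: 1.9 hr * 3600 = 6840.0 s
Step 2: Total = flux * area * time_s
Step 3: Total = 2.8 * 0.065 * 6840.0
Step 4: Total = 1244.9 umol

1244.9


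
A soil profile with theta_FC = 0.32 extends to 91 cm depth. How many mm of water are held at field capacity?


Step 1: Water (mm) = theta_FC * depth (cm) * 10
Step 2: Water = 0.32 * 91 * 10
Step 3: Water = 291.2 mm

291.2


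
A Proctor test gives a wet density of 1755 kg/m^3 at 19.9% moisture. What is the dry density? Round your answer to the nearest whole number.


Step 1: Dry density = wet density / (1 + w/100)
Step 2: Dry density = 1755 / (1 + 19.9/100)
Step 3: Dry density = 1755 / 1.199
Step 4: Dry density = 1464 kg/m^3

1464


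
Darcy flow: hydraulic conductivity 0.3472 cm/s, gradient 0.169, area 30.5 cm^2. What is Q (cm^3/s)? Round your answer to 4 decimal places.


Step 1: Apply Darcy's law: Q = K * i * A
Step 2: Q = 0.3472 * 0.169 * 30.5
Step 3: Q = 1.7896 cm^3/s

1.7896


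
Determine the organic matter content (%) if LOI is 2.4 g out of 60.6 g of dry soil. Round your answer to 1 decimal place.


Step 1: OM% = 100 * LOI / sample mass
Step 2: OM = 100 * 2.4 / 60.6
Step 3: OM = 4.0%

4.0


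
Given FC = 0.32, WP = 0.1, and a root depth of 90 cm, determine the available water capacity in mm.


Step 1: Available water = (FC - WP) * depth * 10
Step 2: AW = (0.32 - 0.1) * 90 * 10
Step 3: AW = 0.22 * 90 * 10
Step 4: AW = 198.0 mm

198.0


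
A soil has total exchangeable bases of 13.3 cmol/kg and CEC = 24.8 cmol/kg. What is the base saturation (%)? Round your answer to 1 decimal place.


Step 1: BS = 100 * (sum of bases) / CEC
Step 2: BS = 100 * 13.3 / 24.8
Step 3: BS = 53.6%

53.6


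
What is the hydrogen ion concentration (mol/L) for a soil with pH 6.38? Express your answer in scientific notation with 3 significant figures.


Step 1: [H+] = 10^(-pH)
Step 2: [H+] = 10^(-6.38)
Step 3: [H+] = 4.17e-07 mol/L

4.17e-07


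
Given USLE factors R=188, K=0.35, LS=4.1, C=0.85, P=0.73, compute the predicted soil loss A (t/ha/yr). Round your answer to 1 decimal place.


Step 1: A = R * K * LS * C * P
Step 2: R * K = 188 * 0.35 = 65.8
Step 3: (R*K) * LS = 65.8 * 4.1 = 269.78
Step 4: * C * P = 269.78 * 0.85 * 0.73 = 167.4
Step 5: A = 167.4 t/(ha*yr)

167.4


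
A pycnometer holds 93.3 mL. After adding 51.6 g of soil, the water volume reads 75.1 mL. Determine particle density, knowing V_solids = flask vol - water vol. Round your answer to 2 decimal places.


Step 1: Volume of solids = flask volume - water volume with soil
Step 2: V_solids = 93.3 - 75.1 = 18.2 mL
Step 3: Particle density = mass / V_solids = 51.6 / 18.2 = 2.84 g/cm^3

2.84


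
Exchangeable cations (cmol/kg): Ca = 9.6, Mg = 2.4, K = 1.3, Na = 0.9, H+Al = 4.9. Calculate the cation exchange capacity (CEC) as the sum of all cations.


Step 1: CEC = Ca + Mg + K + Na + (H+Al)
Step 2: CEC = 9.6 + 2.4 + 1.3 + 0.9 + 4.9
Step 3: CEC = 19.1 cmol/kg

19.1


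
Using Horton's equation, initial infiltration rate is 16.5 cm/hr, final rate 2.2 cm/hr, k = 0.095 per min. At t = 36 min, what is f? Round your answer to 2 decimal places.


Step 1: f = fc + (f0 - fc) * exp(-k * t)
Step 2: exp(-0.095 * 36) = 0.032712
Step 3: f = 2.2 + (16.5 - 2.2) * 0.032712
Step 4: f = 2.2 + 14.3 * 0.032712
Step 5: f = 2.67 cm/hr

2.67


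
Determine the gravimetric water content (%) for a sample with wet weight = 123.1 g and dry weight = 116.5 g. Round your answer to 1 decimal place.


Step 1: Water mass = wet - dry = 123.1 - 116.5 = 6.6 g
Step 2: w = 100 * water mass / dry mass
Step 3: w = 100 * 6.6 / 116.5 = 5.7%

5.7


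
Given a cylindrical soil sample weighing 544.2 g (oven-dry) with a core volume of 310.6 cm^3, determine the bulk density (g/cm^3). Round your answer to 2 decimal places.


Step 1: Identify the formula: BD = dry mass / volume
Step 2: Substitute values: BD = 544.2 / 310.6
Step 3: BD = 1.75 g/cm^3

1.75


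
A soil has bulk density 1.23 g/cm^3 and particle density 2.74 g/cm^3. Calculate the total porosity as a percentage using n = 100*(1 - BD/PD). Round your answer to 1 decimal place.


Step 1: Formula: n = 100 * (1 - BD / PD)
Step 2: n = 100 * (1 - 1.23 / 2.74)
Step 3: n = 100 * (1 - 0.44891)
Step 4: n = 55.1%

55.1


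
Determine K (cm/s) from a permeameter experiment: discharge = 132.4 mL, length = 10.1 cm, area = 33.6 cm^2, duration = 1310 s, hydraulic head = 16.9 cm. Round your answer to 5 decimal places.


Step 1: K = Q * L / (A * t * h)
Step 2: Numerator = 132.4 * 10.1 = 1337.24
Step 3: Denominator = 33.6 * 1310 * 16.9 = 743870.4
Step 4: K = 1337.24 / 743870.4 = 0.0018 cm/s

0.0018


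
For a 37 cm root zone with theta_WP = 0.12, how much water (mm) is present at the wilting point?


Step 1: Water (mm) = theta_WP * depth * 10
Step 2: Water = 0.12 * 37 * 10
Step 3: Water = 44.4 mm

44.4


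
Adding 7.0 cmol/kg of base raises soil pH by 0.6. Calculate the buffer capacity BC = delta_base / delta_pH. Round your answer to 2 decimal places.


Step 1: BC = change in base / change in pH
Step 2: BC = 7.0 / 0.6
Step 3: BC = 11.67 cmol/(kg*pH unit)

11.67


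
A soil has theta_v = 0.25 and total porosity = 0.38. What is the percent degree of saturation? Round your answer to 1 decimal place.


Step 1: S = 100 * theta_v / n
Step 2: S = 100 * 0.25 / 0.38
Step 3: S = 65.8%

65.8


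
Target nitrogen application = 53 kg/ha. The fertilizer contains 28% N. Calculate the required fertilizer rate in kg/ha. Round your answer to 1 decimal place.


Step 1: Fertilizer rate = target N / (N content / 100)
Step 2: Rate = 53 / (28 / 100)
Step 3: Rate = 53 / 0.28
Step 4: Rate = 189.3 kg/ha

189.3


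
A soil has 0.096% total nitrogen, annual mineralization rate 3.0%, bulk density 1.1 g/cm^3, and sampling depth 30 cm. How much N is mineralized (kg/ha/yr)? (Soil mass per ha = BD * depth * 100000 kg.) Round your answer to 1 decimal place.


Step 1: Soil mass per ha = BD * depth * 100000 = 1.1 * 30 * 100000 = 3300000 kg
Step 2: Total N pool = soil mass * N%/100 = 3300000 * 0.096/100 = 3168.0 kg/ha
Step 3: N mineralized = N pool * rate%/100 = 3168.0 * 3.0/100 = 95.0 kg/ha/yr

95.0


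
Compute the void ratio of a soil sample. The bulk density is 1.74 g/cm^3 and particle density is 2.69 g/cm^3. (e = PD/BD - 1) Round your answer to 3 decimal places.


Step 1: e = PD / BD - 1
Step 2: e = 2.69 / 1.74 - 1
Step 3: e = 1.54598 - 1
Step 4: e = 0.546

0.546


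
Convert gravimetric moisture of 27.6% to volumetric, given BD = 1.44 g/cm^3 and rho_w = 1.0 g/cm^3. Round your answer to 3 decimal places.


Step 1: theta = (w / 100) * BD / rho_w
Step 2: theta = (27.6 / 100) * 1.44 / 1.0
Step 3: theta = 0.276 * 1.44
Step 4: theta = 0.397

0.397


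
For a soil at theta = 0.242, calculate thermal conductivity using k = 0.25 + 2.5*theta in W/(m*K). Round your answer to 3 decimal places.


Step 1: k = 0.25 + 2.5 * theta
Step 2: k = 0.25 + 2.5 * 0.242
Step 3: k = 0.25 + 0.605
Step 4: k = 0.855 W/(m*K)

0.855


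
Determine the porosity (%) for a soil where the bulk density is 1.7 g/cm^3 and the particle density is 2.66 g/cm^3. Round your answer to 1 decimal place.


Step 1: Formula: n = 100 * (1 - BD / PD)
Step 2: n = 100 * (1 - 1.7 / 2.66)
Step 3: n = 100 * (1 - 0.6391)
Step 4: n = 36.1%

36.1


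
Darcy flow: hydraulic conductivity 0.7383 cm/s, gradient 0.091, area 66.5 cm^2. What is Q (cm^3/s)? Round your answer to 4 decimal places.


Step 1: Apply Darcy's law: Q = K * i * A
Step 2: Q = 0.7383 * 0.091 * 66.5
Step 3: Q = 4.4678 cm^3/s

4.4678


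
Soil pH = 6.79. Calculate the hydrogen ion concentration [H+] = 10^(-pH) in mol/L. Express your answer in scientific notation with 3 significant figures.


Step 1: [H+] = 10^(-pH)
Step 2: [H+] = 10^(-6.79)
Step 3: [H+] = 1.62e-07 mol/L

1.62e-07


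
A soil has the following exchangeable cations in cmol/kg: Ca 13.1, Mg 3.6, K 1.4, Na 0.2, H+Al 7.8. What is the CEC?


Step 1: CEC = Ca + Mg + K + Na + (H+Al)
Step 2: CEC = 13.1 + 3.6 + 1.4 + 0.2 + 7.8
Step 3: CEC = 26.1 cmol/kg

26.1


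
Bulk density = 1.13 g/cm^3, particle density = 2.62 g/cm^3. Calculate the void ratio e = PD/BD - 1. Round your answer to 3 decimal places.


Step 1: e = PD / BD - 1
Step 2: e = 2.62 / 1.13 - 1
Step 3: e = 2.31858 - 1
Step 4: e = 1.319

1.319


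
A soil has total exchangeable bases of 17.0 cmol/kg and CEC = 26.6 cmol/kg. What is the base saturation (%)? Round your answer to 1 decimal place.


Step 1: BS = 100 * (sum of bases) / CEC
Step 2: BS = 100 * 17.0 / 26.6
Step 3: BS = 63.9%

63.9


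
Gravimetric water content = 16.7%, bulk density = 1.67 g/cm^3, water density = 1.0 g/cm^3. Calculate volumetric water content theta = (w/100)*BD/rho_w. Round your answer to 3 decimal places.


Step 1: theta = (w / 100) * BD / rho_w
Step 2: theta = (16.7 / 100) * 1.67 / 1.0
Step 3: theta = 0.167 * 1.67
Step 4: theta = 0.279

0.279


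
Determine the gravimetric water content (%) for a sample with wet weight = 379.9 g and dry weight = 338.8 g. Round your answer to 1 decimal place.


Step 1: Water mass = wet - dry = 379.9 - 338.8 = 41.1 g
Step 2: w = 100 * water mass / dry mass
Step 3: w = 100 * 41.1 / 338.8 = 12.1%

12.1


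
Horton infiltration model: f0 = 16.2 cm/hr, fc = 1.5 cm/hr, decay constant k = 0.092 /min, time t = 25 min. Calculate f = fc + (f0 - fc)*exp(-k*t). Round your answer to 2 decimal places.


Step 1: f = fc + (f0 - fc) * exp(-k * t)
Step 2: exp(-0.092 * 25) = 0.100259
Step 3: f = 1.5 + (16.2 - 1.5) * 0.100259
Step 4: f = 1.5 + 14.7 * 0.100259
Step 5: f = 2.97 cm/hr

2.97


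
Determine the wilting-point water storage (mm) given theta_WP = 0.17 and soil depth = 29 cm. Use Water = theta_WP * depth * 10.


Step 1: Water (mm) = theta_WP * depth * 10
Step 2: Water = 0.17 * 29 * 10
Step 3: Water = 49.3 mm

49.3


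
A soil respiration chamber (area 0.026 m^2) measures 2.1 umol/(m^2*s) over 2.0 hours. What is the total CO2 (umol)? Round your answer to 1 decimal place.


Step 1: Convert time to seconds: 2.0 hr * 3600 = 7200.0 s
Step 2: Total = flux * area * time_s
Step 3: Total = 2.1 * 0.026 * 7200.0
Step 4: Total = 393.1 umol

393.1


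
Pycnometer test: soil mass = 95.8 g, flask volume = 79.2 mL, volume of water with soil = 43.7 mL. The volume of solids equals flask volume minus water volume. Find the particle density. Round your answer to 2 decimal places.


Step 1: Volume of solids = flask volume - water volume with soil
Step 2: V_solids = 79.2 - 43.7 = 35.5 mL
Step 3: Particle density = mass / V_solids = 95.8 / 35.5 = 2.7 g/cm^3

2.7


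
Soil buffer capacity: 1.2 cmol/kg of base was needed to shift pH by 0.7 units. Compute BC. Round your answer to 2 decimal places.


Step 1: BC = change in base / change in pH
Step 2: BC = 1.2 / 0.7
Step 3: BC = 1.71 cmol/(kg*pH unit)

1.71


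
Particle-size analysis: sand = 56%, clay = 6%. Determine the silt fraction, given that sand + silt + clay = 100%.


Step 1: sand + silt + clay = 100%
Step 2: silt = 100 - sand - clay
Step 3: silt = 100 - 56 - 6
Step 4: silt = 38%

38


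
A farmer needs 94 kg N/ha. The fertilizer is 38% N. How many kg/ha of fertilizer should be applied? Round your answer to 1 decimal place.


Step 1: Fertilizer rate = target N / (N content / 100)
Step 2: Rate = 94 / (38 / 100)
Step 3: Rate = 94 / 0.38
Step 4: Rate = 247.4 kg/ha

247.4


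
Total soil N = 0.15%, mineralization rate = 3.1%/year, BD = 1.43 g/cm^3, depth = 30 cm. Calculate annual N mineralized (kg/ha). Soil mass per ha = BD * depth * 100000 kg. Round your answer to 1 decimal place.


Step 1: Soil mass per ha = BD * depth * 100000 = 1.43 * 30 * 100000 = 4290000 kg
Step 2: Total N pool = soil mass * N%/100 = 4290000 * 0.15/100 = 6435.0 kg/ha
Step 3: N mineralized = N pool * rate%/100 = 6435.0 * 3.1/100 = 199.5 kg/ha/yr

199.5


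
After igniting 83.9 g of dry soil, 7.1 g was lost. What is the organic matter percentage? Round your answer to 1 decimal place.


Step 1: OM% = 100 * LOI / sample mass
Step 2: OM = 100 * 7.1 / 83.9
Step 3: OM = 8.5%

8.5


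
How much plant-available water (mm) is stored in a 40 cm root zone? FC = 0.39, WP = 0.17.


Step 1: Available water = (FC - WP) * depth * 10
Step 2: AW = (0.39 - 0.17) * 40 * 10
Step 3: AW = 0.22 * 40 * 10
Step 4: AW = 88.0 mm

88.0


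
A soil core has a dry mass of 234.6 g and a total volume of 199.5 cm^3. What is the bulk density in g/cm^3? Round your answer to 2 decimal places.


Step 1: Identify the formula: BD = dry mass / volume
Step 2: Substitute values: BD = 234.6 / 199.5
Step 3: BD = 1.18 g/cm^3

1.18


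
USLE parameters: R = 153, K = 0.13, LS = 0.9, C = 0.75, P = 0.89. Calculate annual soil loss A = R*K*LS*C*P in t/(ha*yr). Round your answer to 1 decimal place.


Step 1: A = R * K * LS * C * P
Step 2: R * K = 153 * 0.13 = 19.89
Step 3: (R*K) * LS = 19.89 * 0.9 = 17.901
Step 4: * C * P = 17.901 * 0.75 * 0.89 = 11.9
Step 5: A = 11.9 t/(ha*yr)

11.9


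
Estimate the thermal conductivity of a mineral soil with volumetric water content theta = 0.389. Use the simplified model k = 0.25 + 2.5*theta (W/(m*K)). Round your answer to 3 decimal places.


Step 1: k = 0.25 + 2.5 * theta
Step 2: k = 0.25 + 2.5 * 0.389
Step 3: k = 0.25 + 0.973
Step 4: k = 1.223 W/(m*K)

1.223


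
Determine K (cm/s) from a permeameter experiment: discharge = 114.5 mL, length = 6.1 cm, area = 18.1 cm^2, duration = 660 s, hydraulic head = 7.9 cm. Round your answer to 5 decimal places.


Step 1: K = Q * L / (A * t * h)
Step 2: Numerator = 114.5 * 6.1 = 698.45
Step 3: Denominator = 18.1 * 660 * 7.9 = 94373.4
Step 4: K = 698.45 / 94373.4 = 0.0074 cm/s

0.0074


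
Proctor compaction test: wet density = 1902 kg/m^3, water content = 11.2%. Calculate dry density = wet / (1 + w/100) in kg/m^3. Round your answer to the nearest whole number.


Step 1: Dry density = wet density / (1 + w/100)
Step 2: Dry density = 1902 / (1 + 11.2/100)
Step 3: Dry density = 1902 / 1.112
Step 4: Dry density = 1710 kg/m^3

1710


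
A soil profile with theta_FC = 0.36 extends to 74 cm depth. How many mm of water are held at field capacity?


Step 1: Water (mm) = theta_FC * depth (cm) * 10
Step 2: Water = 0.36 * 74 * 10
Step 3: Water = 266.4 mm

266.4


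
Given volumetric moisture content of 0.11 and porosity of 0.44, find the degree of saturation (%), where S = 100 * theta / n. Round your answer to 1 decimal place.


Step 1: S = 100 * theta_v / n
Step 2: S = 100 * 0.11 / 0.44
Step 3: S = 25.0%

25.0


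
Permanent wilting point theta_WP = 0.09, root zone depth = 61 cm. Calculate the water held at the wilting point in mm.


Step 1: Water (mm) = theta_WP * depth * 10
Step 2: Water = 0.09 * 61 * 10
Step 3: Water = 54.9 mm

54.9


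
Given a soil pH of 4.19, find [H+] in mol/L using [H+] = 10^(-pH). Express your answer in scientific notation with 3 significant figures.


Step 1: [H+] = 10^(-pH)
Step 2: [H+] = 10^(-4.19)
Step 3: [H+] = 6.46e-05 mol/L

6.46e-05


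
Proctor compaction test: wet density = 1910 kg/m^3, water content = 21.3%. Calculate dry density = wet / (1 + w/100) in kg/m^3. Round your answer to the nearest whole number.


Step 1: Dry density = wet density / (1 + w/100)
Step 2: Dry density = 1910 / (1 + 21.3/100)
Step 3: Dry density = 1910 / 1.213
Step 4: Dry density = 1575 kg/m^3

1575


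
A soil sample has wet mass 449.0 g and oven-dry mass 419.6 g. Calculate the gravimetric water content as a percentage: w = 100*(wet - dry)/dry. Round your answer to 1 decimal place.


Step 1: Water mass = wet - dry = 449.0 - 419.6 = 29.4 g
Step 2: w = 100 * water mass / dry mass
Step 3: w = 100 * 29.4 / 419.6 = 7.0%

7.0


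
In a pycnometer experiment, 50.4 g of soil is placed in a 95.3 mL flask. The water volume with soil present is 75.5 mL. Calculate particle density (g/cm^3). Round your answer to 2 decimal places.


Step 1: Volume of solids = flask volume - water volume with soil
Step 2: V_solids = 95.3 - 75.5 = 19.8 mL
Step 3: Particle density = mass / V_solids = 50.4 / 19.8 = 2.55 g/cm^3

2.55


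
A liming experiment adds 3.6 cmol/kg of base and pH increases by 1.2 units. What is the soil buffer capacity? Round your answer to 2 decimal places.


Step 1: BC = change in base / change in pH
Step 2: BC = 3.6 / 1.2
Step 3: BC = 3.0 cmol/(kg*pH unit)

3.0


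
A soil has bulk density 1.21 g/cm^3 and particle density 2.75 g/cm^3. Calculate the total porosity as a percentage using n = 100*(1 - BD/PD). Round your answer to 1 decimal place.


Step 1: Formula: n = 100 * (1 - BD / PD)
Step 2: n = 100 * (1 - 1.21 / 2.75)
Step 3: n = 100 * (1 - 0.44)
Step 4: n = 56.0%

56.0


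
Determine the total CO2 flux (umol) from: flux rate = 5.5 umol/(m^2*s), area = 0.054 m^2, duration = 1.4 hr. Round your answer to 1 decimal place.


Step 1: Convert time to seconds: 1.4 hr * 3600 = 5040.0 s
Step 2: Total = flux * area * time_s
Step 3: Total = 5.5 * 0.054 * 5040.0
Step 4: Total = 1496.9 umol

1496.9


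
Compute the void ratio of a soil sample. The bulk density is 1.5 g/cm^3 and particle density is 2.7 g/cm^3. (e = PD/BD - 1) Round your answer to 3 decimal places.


Step 1: e = PD / BD - 1
Step 2: e = 2.7 / 1.5 - 1
Step 3: e = 1.8 - 1
Step 4: e = 0.8

0.8


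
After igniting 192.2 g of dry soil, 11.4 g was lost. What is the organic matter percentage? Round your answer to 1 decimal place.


Step 1: OM% = 100 * LOI / sample mass
Step 2: OM = 100 * 11.4 / 192.2
Step 3: OM = 5.9%

5.9


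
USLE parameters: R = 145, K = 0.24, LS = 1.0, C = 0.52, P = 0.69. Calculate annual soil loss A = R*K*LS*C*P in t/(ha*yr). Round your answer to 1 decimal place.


Step 1: A = R * K * LS * C * P
Step 2: R * K = 145 * 0.24 = 34.8
Step 3: (R*K) * LS = 34.8 * 1.0 = 34.8
Step 4: * C * P = 34.8 * 0.52 * 0.69 = 12.5
Step 5: A = 12.5 t/(ha*yr)

12.5


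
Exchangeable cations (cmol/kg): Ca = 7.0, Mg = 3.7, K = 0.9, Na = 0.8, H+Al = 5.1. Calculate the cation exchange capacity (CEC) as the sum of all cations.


Step 1: CEC = Ca + Mg + K + Na + (H+Al)
Step 2: CEC = 7.0 + 3.7 + 0.9 + 0.8 + 5.1
Step 3: CEC = 17.5 cmol/kg

17.5


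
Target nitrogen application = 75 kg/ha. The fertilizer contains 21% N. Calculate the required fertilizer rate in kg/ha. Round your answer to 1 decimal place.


Step 1: Fertilizer rate = target N / (N content / 100)
Step 2: Rate = 75 / (21 / 100)
Step 3: Rate = 75 / 0.21
Step 4: Rate = 357.1 kg/ha

357.1


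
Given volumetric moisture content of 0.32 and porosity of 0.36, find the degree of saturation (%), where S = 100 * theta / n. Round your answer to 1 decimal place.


Step 1: S = 100 * theta_v / n
Step 2: S = 100 * 0.32 / 0.36
Step 3: S = 88.9%

88.9


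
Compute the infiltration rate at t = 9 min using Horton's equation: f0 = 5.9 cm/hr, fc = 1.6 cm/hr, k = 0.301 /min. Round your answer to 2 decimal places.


Step 1: f = fc + (f0 - fc) * exp(-k * t)
Step 2: exp(-0.301 * 9) = 0.066603
Step 3: f = 1.6 + (5.9 - 1.6) * 0.066603
Step 4: f = 1.6 + 4.3 * 0.066603
Step 5: f = 1.89 cm/hr

1.89


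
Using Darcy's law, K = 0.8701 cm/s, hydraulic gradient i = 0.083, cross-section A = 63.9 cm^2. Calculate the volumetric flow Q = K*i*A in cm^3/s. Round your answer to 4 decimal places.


Step 1: Apply Darcy's law: Q = K * i * A
Step 2: Q = 0.8701 * 0.083 * 63.9
Step 3: Q = 4.6147 cm^3/s

4.6147


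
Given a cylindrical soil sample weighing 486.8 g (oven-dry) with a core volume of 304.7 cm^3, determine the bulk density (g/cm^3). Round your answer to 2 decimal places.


Step 1: Identify the formula: BD = dry mass / volume
Step 2: Substitute values: BD = 486.8 / 304.7
Step 3: BD = 1.6 g/cm^3

1.6


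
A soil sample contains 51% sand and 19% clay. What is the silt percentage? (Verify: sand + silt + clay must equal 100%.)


Step 1: sand + silt + clay = 100%
Step 2: silt = 100 - sand - clay
Step 3: silt = 100 - 51 - 19
Step 4: silt = 30%

30


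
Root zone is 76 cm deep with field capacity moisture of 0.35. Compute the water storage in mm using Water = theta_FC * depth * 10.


Step 1: Water (mm) = theta_FC * depth (cm) * 10
Step 2: Water = 0.35 * 76 * 10
Step 3: Water = 266.0 mm

266.0


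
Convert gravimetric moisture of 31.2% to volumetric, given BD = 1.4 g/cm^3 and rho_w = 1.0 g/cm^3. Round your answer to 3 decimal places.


Step 1: theta = (w / 100) * BD / rho_w
Step 2: theta = (31.2 / 100) * 1.4 / 1.0
Step 3: theta = 0.312 * 1.4
Step 4: theta = 0.437

0.437


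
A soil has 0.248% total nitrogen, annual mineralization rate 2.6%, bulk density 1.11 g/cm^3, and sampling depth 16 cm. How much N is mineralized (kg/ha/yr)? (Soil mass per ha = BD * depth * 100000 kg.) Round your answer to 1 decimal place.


Step 1: Soil mass per ha = BD * depth * 100000 = 1.11 * 16 * 100000 = 1776000 kg
Step 2: Total N pool = soil mass * N%/100 = 1776000 * 0.248/100 = 4404.48 kg/ha
Step 3: N mineralized = N pool * rate%/100 = 4404.48 * 2.6/100 = 114.5 kg/ha/yr

114.5


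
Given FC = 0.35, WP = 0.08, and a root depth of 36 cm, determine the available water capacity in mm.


Step 1: Available water = (FC - WP) * depth * 10
Step 2: AW = (0.35 - 0.08) * 36 * 10
Step 3: AW = 0.27 * 36 * 10
Step 4: AW = 97.2 mm

97.2


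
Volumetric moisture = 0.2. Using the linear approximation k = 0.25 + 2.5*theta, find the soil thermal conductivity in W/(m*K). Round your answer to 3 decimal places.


Step 1: k = 0.25 + 2.5 * theta
Step 2: k = 0.25 + 2.5 * 0.2
Step 3: k = 0.25 + 0.5
Step 4: k = 0.75 W/(m*K)

0.75


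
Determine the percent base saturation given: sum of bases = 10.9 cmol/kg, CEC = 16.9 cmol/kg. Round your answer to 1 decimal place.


Step 1: BS = 100 * (sum of bases) / CEC
Step 2: BS = 100 * 10.9 / 16.9
Step 3: BS = 64.5%

64.5


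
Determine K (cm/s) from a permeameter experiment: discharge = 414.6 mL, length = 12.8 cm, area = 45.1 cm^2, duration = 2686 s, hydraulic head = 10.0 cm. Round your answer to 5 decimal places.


Step 1: K = Q * L / (A * t * h)
Step 2: Numerator = 414.6 * 12.8 = 5306.88
Step 3: Denominator = 45.1 * 2686 * 10.0 = 1211386.0
Step 4: K = 5306.88 / 1211386.0 = 0.00438 cm/s

0.00438


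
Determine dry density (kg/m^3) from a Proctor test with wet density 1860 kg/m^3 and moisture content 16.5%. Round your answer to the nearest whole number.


Step 1: Dry density = wet density / (1 + w/100)
Step 2: Dry density = 1860 / (1 + 16.5/100)
Step 3: Dry density = 1860 / 1.165
Step 4: Dry density = 1597 kg/m^3

1597


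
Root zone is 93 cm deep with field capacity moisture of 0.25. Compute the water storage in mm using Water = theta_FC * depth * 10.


Step 1: Water (mm) = theta_FC * depth (cm) * 10
Step 2: Water = 0.25 * 93 * 10
Step 3: Water = 232.5 mm

232.5


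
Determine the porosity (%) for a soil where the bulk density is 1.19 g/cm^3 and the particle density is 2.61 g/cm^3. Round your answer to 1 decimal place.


Step 1: Formula: n = 100 * (1 - BD / PD)
Step 2: n = 100 * (1 - 1.19 / 2.61)
Step 3: n = 100 * (1 - 0.45594)
Step 4: n = 54.4%

54.4


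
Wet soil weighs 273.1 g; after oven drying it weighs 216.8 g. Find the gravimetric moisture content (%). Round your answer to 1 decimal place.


Step 1: Water mass = wet - dry = 273.1 - 216.8 = 56.3 g
Step 2: w = 100 * water mass / dry mass
Step 3: w = 100 * 56.3 / 216.8 = 26.0%

26.0


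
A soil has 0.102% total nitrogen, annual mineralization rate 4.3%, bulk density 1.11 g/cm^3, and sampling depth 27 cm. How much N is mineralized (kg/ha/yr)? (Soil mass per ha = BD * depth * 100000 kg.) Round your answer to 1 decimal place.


Step 1: Soil mass per ha = BD * depth * 100000 = 1.11 * 27 * 100000 = 2997000 kg
Step 2: Total N pool = soil mass * N%/100 = 2997000 * 0.102/100 = 3056.94 kg/ha
Step 3: N mineralized = N pool * rate%/100 = 3056.94 * 4.3/100 = 131.4 kg/ha/yr

131.4


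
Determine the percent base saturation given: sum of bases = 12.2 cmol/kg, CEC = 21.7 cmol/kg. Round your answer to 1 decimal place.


Step 1: BS = 100 * (sum of bases) / CEC
Step 2: BS = 100 * 12.2 / 21.7
Step 3: BS = 56.2%

56.2


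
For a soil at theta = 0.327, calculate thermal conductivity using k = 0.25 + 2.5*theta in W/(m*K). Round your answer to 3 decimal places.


Step 1: k = 0.25 + 2.5 * theta
Step 2: k = 0.25 + 2.5 * 0.327
Step 3: k = 0.25 + 0.818
Step 4: k = 1.068 W/(m*K)

1.068


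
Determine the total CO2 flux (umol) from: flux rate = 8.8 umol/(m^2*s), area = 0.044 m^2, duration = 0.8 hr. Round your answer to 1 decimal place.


Step 1: Convert time to seconds: 0.8 hr * 3600 = 2880.0 s
Step 2: Total = flux * area * time_s
Step 3: Total = 8.8 * 0.044 * 2880.0
Step 4: Total = 1115.1 umol

1115.1


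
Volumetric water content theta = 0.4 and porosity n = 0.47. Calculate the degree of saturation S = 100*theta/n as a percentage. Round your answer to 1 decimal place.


Step 1: S = 100 * theta_v / n
Step 2: S = 100 * 0.4 / 0.47
Step 3: S = 85.1%

85.1


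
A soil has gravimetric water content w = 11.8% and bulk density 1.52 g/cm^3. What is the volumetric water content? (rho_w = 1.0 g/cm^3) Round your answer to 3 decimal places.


Step 1: theta = (w / 100) * BD / rho_w
Step 2: theta = (11.8 / 100) * 1.52 / 1.0
Step 3: theta = 0.118 * 1.52
Step 4: theta = 0.179

0.179


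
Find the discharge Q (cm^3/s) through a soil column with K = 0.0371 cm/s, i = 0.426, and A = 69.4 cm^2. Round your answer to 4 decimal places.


Step 1: Apply Darcy's law: Q = K * i * A
Step 2: Q = 0.0371 * 0.426 * 69.4
Step 3: Q = 1.0968 cm^3/s

1.0968


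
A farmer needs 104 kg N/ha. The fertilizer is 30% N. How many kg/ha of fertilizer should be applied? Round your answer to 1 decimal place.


Step 1: Fertilizer rate = target N / (N content / 100)
Step 2: Rate = 104 / (30 / 100)
Step 3: Rate = 104 / 0.3
Step 4: Rate = 346.7 kg/ha

346.7


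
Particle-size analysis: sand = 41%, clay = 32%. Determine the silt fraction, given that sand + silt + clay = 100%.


Step 1: sand + silt + clay = 100%
Step 2: silt = 100 - sand - clay
Step 3: silt = 100 - 41 - 32
Step 4: silt = 27%

27


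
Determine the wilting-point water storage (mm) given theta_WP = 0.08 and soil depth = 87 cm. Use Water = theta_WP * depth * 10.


Step 1: Water (mm) = theta_WP * depth * 10
Step 2: Water = 0.08 * 87 * 10
Step 3: Water = 69.6 mm

69.6


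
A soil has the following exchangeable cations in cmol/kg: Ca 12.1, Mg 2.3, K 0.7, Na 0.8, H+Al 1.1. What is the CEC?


Step 1: CEC = Ca + Mg + K + Na + (H+Al)
Step 2: CEC = 12.1 + 2.3 + 0.7 + 0.8 + 1.1
Step 3: CEC = 17.0 cmol/kg

17.0


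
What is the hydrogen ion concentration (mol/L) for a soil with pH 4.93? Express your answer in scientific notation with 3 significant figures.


Step 1: [H+] = 10^(-pH)
Step 2: [H+] = 10^(-4.93)
Step 3: [H+] = 1.17e-05 mol/L

1.17e-05


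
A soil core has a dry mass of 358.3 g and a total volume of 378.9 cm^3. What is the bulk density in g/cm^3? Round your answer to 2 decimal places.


Step 1: Identify the formula: BD = dry mass / volume
Step 2: Substitute values: BD = 358.3 / 378.9
Step 3: BD = 0.95 g/cm^3

0.95


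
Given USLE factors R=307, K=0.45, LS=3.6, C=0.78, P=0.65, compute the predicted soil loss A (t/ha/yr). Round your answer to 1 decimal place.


Step 1: A = R * K * LS * C * P
Step 2: R * K = 307 * 0.45 = 138.15
Step 3: (R*K) * LS = 138.15 * 3.6 = 497.34
Step 4: * C * P = 497.34 * 0.78 * 0.65 = 252.2
Step 5: A = 252.2 t/(ha*yr)

252.2


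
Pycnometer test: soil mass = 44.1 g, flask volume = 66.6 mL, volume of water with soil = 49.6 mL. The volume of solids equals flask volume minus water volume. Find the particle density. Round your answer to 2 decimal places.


Step 1: Volume of solids = flask volume - water volume with soil
Step 2: V_solids = 66.6 - 49.6 = 17.0 mL
Step 3: Particle density = mass / V_solids = 44.1 / 17.0 = 2.59 g/cm^3

2.59


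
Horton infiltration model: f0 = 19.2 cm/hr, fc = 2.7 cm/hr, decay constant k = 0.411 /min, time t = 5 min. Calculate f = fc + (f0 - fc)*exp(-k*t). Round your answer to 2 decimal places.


Step 1: f = fc + (f0 - fc) * exp(-k * t)
Step 2: exp(-0.411 * 5) = 0.128093
Step 3: f = 2.7 + (19.2 - 2.7) * 0.128093
Step 4: f = 2.7 + 16.5 * 0.128093
Step 5: f = 4.81 cm/hr

4.81


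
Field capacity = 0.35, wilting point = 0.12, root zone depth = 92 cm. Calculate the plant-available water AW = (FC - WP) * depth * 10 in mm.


Step 1: Available water = (FC - WP) * depth * 10
Step 2: AW = (0.35 - 0.12) * 92 * 10
Step 3: AW = 0.23 * 92 * 10
Step 4: AW = 211.6 mm

211.6


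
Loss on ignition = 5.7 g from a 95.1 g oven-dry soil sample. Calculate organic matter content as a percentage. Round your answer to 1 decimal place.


Step 1: OM% = 100 * LOI / sample mass
Step 2: OM = 100 * 5.7 / 95.1
Step 3: OM = 6.0%

6.0


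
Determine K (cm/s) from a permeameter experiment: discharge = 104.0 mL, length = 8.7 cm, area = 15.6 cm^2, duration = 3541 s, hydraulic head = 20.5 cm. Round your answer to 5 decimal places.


Step 1: K = Q * L / (A * t * h)
Step 2: Numerator = 104.0 * 8.7 = 904.8
Step 3: Denominator = 15.6 * 3541 * 20.5 = 1132411.8
Step 4: K = 904.8 / 1132411.8 = 0.0008 cm/s

0.0008


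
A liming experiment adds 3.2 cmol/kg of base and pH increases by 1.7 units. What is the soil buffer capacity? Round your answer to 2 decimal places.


Step 1: BC = change in base / change in pH
Step 2: BC = 3.2 / 1.7
Step 3: BC = 1.88 cmol/(kg*pH unit)

1.88


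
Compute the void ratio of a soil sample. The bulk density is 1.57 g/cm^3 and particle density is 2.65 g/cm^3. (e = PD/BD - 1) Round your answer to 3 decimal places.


Step 1: e = PD / BD - 1
Step 2: e = 2.65 / 1.57 - 1
Step 3: e = 1.6879 - 1
Step 4: e = 0.688

0.688


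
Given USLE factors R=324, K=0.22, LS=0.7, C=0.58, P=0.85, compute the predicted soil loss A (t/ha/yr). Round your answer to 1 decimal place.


Step 1: A = R * K * LS * C * P
Step 2: R * K = 324 * 0.22 = 71.28
Step 3: (R*K) * LS = 71.28 * 0.7 = 49.896
Step 4: * C * P = 49.896 * 0.58 * 0.85 = 24.6
Step 5: A = 24.6 t/(ha*yr)

24.6


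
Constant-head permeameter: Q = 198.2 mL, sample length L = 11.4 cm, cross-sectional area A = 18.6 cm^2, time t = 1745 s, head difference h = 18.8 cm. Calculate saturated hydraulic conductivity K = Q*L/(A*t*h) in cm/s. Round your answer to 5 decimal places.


Step 1: K = Q * L / (A * t * h)
Step 2: Numerator = 198.2 * 11.4 = 2259.48
Step 3: Denominator = 18.6 * 1745 * 18.8 = 610191.6
Step 4: K = 2259.48 / 610191.6 = 0.0037 cm/s

0.0037


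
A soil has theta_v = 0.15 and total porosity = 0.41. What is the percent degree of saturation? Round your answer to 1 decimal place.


Step 1: S = 100 * theta_v / n
Step 2: S = 100 * 0.15 / 0.41
Step 3: S = 36.6%

36.6


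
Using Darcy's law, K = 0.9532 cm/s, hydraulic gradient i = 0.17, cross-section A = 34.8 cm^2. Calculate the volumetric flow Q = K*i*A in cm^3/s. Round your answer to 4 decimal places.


Step 1: Apply Darcy's law: Q = K * i * A
Step 2: Q = 0.9532 * 0.17 * 34.8
Step 3: Q = 5.6391 cm^3/s

5.6391


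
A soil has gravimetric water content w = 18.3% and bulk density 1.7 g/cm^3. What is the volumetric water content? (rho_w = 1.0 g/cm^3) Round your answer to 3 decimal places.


Step 1: theta = (w / 100) * BD / rho_w
Step 2: theta = (18.3 / 100) * 1.7 / 1.0
Step 3: theta = 0.183 * 1.7
Step 4: theta = 0.311

0.311


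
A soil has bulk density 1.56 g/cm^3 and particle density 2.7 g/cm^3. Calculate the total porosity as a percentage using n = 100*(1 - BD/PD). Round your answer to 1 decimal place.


Step 1: Formula: n = 100 * (1 - BD / PD)
Step 2: n = 100 * (1 - 1.56 / 2.7)
Step 3: n = 100 * (1 - 0.57778)
Step 4: n = 42.2%

42.2


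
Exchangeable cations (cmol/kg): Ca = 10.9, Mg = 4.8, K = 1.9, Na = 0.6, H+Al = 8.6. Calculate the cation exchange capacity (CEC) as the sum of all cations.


Step 1: CEC = Ca + Mg + K + Na + (H+Al)
Step 2: CEC = 10.9 + 4.8 + 1.9 + 0.6 + 8.6
Step 3: CEC = 26.8 cmol/kg

26.8


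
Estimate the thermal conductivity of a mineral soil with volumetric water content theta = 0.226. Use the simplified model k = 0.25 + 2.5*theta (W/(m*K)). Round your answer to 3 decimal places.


Step 1: k = 0.25 + 2.5 * theta
Step 2: k = 0.25 + 2.5 * 0.226
Step 3: k = 0.25 + 0.565
Step 4: k = 0.815 W/(m*K)

0.815


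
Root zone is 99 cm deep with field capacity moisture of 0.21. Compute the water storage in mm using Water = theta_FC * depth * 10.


Step 1: Water (mm) = theta_FC * depth (cm) * 10
Step 2: Water = 0.21 * 99 * 10
Step 3: Water = 207.9 mm

207.9


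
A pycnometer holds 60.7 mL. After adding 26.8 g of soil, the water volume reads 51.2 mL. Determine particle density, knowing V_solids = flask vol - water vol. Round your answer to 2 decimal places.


Step 1: Volume of solids = flask volume - water volume with soil
Step 2: V_solids = 60.7 - 51.2 = 9.5 mL
Step 3: Particle density = mass / V_solids = 26.8 / 9.5 = 2.82 g/cm^3

2.82


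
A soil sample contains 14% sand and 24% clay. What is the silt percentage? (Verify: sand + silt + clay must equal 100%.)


Step 1: sand + silt + clay = 100%
Step 2: silt = 100 - sand - clay
Step 3: silt = 100 - 14 - 24
Step 4: silt = 62%

62


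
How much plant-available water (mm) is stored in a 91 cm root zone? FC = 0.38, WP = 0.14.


Step 1: Available water = (FC - WP) * depth * 10
Step 2: AW = (0.38 - 0.14) * 91 * 10
Step 3: AW = 0.24 * 91 * 10
Step 4: AW = 218.4 mm

218.4


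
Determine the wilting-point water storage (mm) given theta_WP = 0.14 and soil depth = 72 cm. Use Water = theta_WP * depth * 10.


Step 1: Water (mm) = theta_WP * depth * 10
Step 2: Water = 0.14 * 72 * 10
Step 3: Water = 100.8 mm

100.8


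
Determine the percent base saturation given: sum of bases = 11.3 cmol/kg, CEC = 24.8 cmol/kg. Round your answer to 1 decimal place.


Step 1: BS = 100 * (sum of bases) / CEC
Step 2: BS = 100 * 11.3 / 24.8
Step 3: BS = 45.6%

45.6


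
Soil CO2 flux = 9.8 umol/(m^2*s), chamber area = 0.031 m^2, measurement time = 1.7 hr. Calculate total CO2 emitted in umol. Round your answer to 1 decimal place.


Step 1: Convert time to seconds: 1.7 hr * 3600 = 6120.0 s
Step 2: Total = flux * area * time_s
Step 3: Total = 9.8 * 0.031 * 6120.0
Step 4: Total = 1859.3 umol

1859.3


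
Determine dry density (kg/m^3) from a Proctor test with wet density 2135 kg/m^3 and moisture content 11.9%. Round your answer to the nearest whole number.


Step 1: Dry density = wet density / (1 + w/100)
Step 2: Dry density = 2135 / (1 + 11.9/100)
Step 3: Dry density = 2135 / 1.119
Step 4: Dry density = 1908 kg/m^3

1908


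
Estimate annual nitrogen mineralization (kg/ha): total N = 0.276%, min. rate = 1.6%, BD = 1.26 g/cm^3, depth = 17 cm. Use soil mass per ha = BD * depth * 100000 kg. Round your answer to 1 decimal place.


Step 1: Soil mass per ha = BD * depth * 100000 = 1.26 * 17 * 100000 = 2142000 kg
Step 2: Total N pool = soil mass * N%/100 = 2142000 * 0.276/100 = 5911.92 kg/ha
Step 3: N mineralized = N pool * rate%/100 = 5911.92 * 1.6/100 = 94.6 kg/ha/yr

94.6


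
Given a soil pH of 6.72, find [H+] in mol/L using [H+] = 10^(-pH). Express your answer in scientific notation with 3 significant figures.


Step 1: [H+] = 10^(-pH)
Step 2: [H+] = 10^(-6.72)
Step 3: [H+] = 1.91e-07 mol/L

1.91e-07


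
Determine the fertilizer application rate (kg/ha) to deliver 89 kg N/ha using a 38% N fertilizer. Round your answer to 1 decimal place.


Step 1: Fertilizer rate = target N / (N content / 100)
Step 2: Rate = 89 / (38 / 100)
Step 3: Rate = 89 / 0.38
Step 4: Rate = 234.2 kg/ha

234.2


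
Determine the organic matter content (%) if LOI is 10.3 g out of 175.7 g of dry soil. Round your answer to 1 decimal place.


Step 1: OM% = 100 * LOI / sample mass
Step 2: OM = 100 * 10.3 / 175.7
Step 3: OM = 5.9%

5.9
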